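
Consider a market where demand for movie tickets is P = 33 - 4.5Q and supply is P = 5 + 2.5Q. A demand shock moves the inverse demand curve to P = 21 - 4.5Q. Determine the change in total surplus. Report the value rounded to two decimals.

-37.71

Initial equilibrium: Q_0 = 4, P_0 = 15; CS_0 = (1/2)(4)(18) = 36, PS_0 = (1/2)(4)(10) = 20.
New equilibrium: 21 - 4.5Q = 5 + 2.5Q gives Q_1 = 2.2857, P_1 = 10.7143; CS_1 = 11.7551, PS_1 = 6.5306.
Change in total surplus = (11.7551 + 6.5306) - (36 + 20) = -37.7143.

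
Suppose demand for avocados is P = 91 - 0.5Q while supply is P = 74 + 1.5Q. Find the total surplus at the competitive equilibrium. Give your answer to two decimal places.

Set 91 - 0.5Q = 74 + 1.5Q, which gives 17 = 2Q, so Q* = 8.5 and P* = 91 - 0.5(8.5) = 86.75.
Total surplus is the full triangle between the curves from 0 to Q*: (1/2)(8.5)(91 - 74) = 72.25.

72.25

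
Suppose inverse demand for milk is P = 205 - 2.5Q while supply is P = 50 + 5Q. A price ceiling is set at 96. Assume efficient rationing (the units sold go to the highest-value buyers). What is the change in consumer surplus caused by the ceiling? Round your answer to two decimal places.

Free-market equilibrium: 205 - 2.5Q = 50 + 5Q gives Q* = 20.6667, P* = 153.3333.
At P = 96, sellers supply (96 - 50)/5 = 9.2 while buyers want more, so the quantity traded is 9.2 at price 96.
CS goes from (1/2)(20.6667)(51.6667) = 533.8889 to 897 (computed as (205 - 96)(9.2) - (1/2)(2.5)(9.2)^2), a change of 363.1111.

363.11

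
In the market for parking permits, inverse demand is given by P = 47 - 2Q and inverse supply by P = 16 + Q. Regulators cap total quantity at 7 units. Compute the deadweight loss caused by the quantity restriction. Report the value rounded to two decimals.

16.67

Unrestricted equilibrium: Q* = (47 - 16)/(2 + 1) = 10.3333.
At Q = 7 the demand price is 47 - 2(7) = 33 and the supply price is 16 + (7) = 23.
Deadweight loss is the triangle between the curves from 7 to 10.3333: (1/2)(33 - 23)(10.3333 - 7) = 16.6667.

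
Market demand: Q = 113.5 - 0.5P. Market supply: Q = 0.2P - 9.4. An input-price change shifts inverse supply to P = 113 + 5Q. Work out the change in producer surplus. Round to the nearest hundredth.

Rewriting demand in inverse form: P = 227 - 2Q.
Rewriting supply in inverse form: P = 47 + 5Q.
Initial equilibrium: Q_0 = 25.7143, P_0 = 175.5714; CS_0 = (1/2)(25.7143)(51.4286) = 661.2245, PS_0 = (1/2)(25.7143)(128.5714) = 1653.0612.
New equilibrium: 227 - 2Q = 113 + 5Q gives Q_1 = 16.2857, P_1 = 194.4286; CS_1 = 265.2245, PS_1 = 663.0612.
Change in producer surplus = 663.0612 - 1653.0612 = -990.

-990.00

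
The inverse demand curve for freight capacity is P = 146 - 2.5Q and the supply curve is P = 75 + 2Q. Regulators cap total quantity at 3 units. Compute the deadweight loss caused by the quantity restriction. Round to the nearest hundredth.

367.36

Unrestricted equilibrium: Q* = (146 - 75)/(2.5 + 2) = 15.7778.
At Q = 3 the demand price is 146 - 2.5(3) = 138.5 and the supply price is 75 + 2(3) = 81.
DWL = (1/2)(gap between curves at 3) x (Q* - 3) = (1/2)(57.5)(12.7778) = 367.3611.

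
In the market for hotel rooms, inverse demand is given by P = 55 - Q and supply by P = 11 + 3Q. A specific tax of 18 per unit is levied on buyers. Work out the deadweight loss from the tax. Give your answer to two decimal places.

Without the tax, 55 - Q = 11 + 3Q so Q* = 11 and P* = 44.
A tax on buyers shifts demand down by 18: (55 - 18) - Q = 11 + 3Q, so Q_t = 6.5. Buyers pay P_b = 48.5; sellers receive P_s = P_b - 18 = 30.5.
The welfare triangle lost has base Q* - Q_t = 4.5 and height t = 18, so DWL = (1/2)(4.5)(18) = 40.5.

40.50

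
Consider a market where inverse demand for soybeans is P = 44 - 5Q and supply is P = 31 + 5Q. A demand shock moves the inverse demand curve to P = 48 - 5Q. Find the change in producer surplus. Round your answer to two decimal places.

3.00

Initial equilibrium: Q_0 = 1.3, P_0 = 37.5; CS_0 = (1/2)(1.3)(6.5) = 4.225, PS_0 = (1/2)(1.3)(6.5) = 4.225.
New equilibrium: 48 - 5Q = 31 + 5Q gives Q_1 = 1.7, P_1 = 39.5; CS_1 = 7.225, PS_1 = 7.225.
Change in producer surplus = 7.225 - 4.225 = 3.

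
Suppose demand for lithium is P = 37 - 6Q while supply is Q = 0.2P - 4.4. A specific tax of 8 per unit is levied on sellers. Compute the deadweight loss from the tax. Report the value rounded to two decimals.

Rewriting supply in inverse form: P = 22 + 5Q.
Pre-tax equilibrium: 37 - 6Q = 22 + 5Q gives Q* = 1.3636, P* = 28.8182.
A tax on sellers shifts supply up by 8: 37 - 6Q = 22 + 5Q + 8, so Q_t = 0.6364. Buyers pay P_b = 33.1818; sellers receive P_s = P_b - 8 = 25.1818.
The welfare triangle lost has base Q* - Q_t = 0.7273 and height t = 8, so DWL = (1/2)(0.7273)(8) = 2.9091.

2.91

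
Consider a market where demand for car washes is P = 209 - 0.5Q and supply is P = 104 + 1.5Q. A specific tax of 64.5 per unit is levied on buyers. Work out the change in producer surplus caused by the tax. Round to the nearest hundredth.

Without the tax, 209 - 0.5Q = 104 + 1.5Q so Q* = 52.5 and P* = 182.75.
With the tax, buyers' net willingness to pay falls by 64.5: (209 - 64.5) - 0.5Q = 104 + 1.5Q, so Q_t = 20.25. Buyers pay P_b = 198.875; sellers receive P_s = P_b - 64.5 = 134.375.
Producers lose the trapezoid between P_s and P* out to Q_t plus the triangle from Q_t to Q*: change in PS = 307.5469 - 2067.1875 = -1759.6406.

-1759.64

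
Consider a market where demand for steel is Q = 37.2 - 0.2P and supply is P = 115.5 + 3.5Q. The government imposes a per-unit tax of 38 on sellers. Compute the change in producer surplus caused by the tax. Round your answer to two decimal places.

-94.80

Rewriting demand in inverse form: P = 186 - 5Q.
Pre-tax equilibrium: 186 - 5Q = 115.5 + 3.5Q gives Q* = 8.2941, P* = 144.5294.
A tax on sellers shifts supply up by 38: 186 - 5Q = 115.5 + 3.5Q + 38, so Q_t = 3.8235. Buyers pay P_b = 166.8824; sellers receive P_s = P_b - 38 = 128.8824.
PS falls from (1/2)(8.2941)(29.0294) = 120.3867 to (1/2)(3.8235)(13.3824) = 25.5839, a change of -94.8028.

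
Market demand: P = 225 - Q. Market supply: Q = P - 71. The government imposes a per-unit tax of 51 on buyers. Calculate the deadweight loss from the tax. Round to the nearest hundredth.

Rewriting supply in inverse form: P = 71 + Q.
Pre-tax equilibrium: 225 - Q = 71 + Q gives Q* = 77, P* = 148.
With the tax, buyers' net willingness to pay falls by 51: (225 - 51) - Q = 71 + Q, so Q_t = 51.5. Buyers pay P_b = 173.5; sellers receive P_s = P_b - 51 = 122.5.
The welfare triangle lost has base Q* - Q_t = 25.5 and height t = 51, so DWL = (1/2)(25.5)(51) = 650.25.

650.25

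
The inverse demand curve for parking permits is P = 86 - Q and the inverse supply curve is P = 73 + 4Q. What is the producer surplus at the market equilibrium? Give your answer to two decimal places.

13.52

Set 86 - Q = 73 + 4Q, which gives 13 = 5Q, so Q* = 2.6 and P* = 86 - (2.6) = 83.4.
Producer surplus is the triangle above supply below P*: (1/2)(2.6)(83.4 - 73) = (1/2)(2.6)(10.4) = 13.52.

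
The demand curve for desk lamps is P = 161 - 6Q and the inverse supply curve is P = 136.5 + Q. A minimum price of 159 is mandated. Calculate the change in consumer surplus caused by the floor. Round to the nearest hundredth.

-36.42

Without the control, 161 - 6Q = 136.5 + Q so Q* = 3.5 and P* = 140.
At P = 159, buyers demand (161 - 159)/6 = 0.3333 while sellers would supply more, so the quantity traded is 0.3333 at price 159.
CS goes from (1/2)(3.5)(21) = 36.75 to 0.3333 (computed as (161 - 159)(0.3333) - (1/2)(6)(0.3333)^2), a change of -36.4167.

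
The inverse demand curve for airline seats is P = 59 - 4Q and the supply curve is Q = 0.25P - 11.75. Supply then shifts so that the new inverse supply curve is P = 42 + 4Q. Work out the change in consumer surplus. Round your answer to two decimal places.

Rewriting supply in inverse form: P = 47 + 4Q.
Initial equilibrium: Q_0 = 1.5, P_0 = 53; CS_0 = (1/2)(1.5)(6) = 4.5, PS_0 = (1/2)(1.5)(6) = 4.5.
New equilibrium: 59 - 4Q = 42 + 4Q gives Q_1 = 2.125, P_1 = 50.5; CS_1 = 9.0312, PS_1 = 9.0312.
Change in consumer surplus = 9.0312 - 4.5 = 4.5312.

4.53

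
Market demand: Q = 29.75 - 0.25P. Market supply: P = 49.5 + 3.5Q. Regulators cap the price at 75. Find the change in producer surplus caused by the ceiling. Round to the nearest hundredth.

-57.38

Rewriting demand in inverse form: P = 119 - 4Q.
Without the control, 119 - 4Q = 49.5 + 3.5Q so Q* = 9.2667 and P* = 81.9333.
At P = 75, sellers supply (75 - 49.5)/3.5 = 7.2857 while buyers want more, so the quantity traded is 7.2857 at price 75.
PS goes from (1/2)(9.2667)(32.4333) = 150.2744 to 92.8929 (computed as (75 - 49.5)(7.2857) - (1/2)(3.5)(7.2857)^2), a change of -57.3816.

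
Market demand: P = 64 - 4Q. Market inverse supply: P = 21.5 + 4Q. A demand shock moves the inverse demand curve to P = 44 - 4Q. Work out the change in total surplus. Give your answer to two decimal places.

Initial equilibrium: Q_0 = 5.3125, P_0 = 42.75; CS_0 = (1/2)(5.3125)(21.25) = 56.4453, PS_0 = (1/2)(5.3125)(21.25) = 56.4453.
New equilibrium: 44 - 4Q = 21.5 + 4Q gives Q_1 = 2.8125, P_1 = 32.75; CS_1 = 15.8203, PS_1 = 15.8203.
Change in total surplus = (15.8203 + 15.8203) - (56.4453 + 56.4453) = -81.25.

-81.25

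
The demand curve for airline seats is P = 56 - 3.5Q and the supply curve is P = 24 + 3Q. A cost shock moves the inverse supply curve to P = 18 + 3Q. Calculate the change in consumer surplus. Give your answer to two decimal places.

Initial equilibrium: Q_0 = 4.9231, P_0 = 38.7692; CS_0 = (1/2)(4.9231)(17.2308) = 42.4142, PS_0 = (1/2)(4.9231)(14.7692) = 36.355.
New equilibrium: 56 - 3.5Q = 18 + 3Q gives Q_1 = 5.8462, P_1 = 35.5385; CS_1 = 59.8107, PS_1 = 51.2663.
Change in consumer surplus = 59.8107 - 42.4142 = 17.3964.

17.40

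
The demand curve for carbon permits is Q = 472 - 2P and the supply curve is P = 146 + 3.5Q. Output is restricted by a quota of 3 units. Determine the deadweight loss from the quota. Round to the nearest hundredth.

760.50

Rewriting demand in inverse form: P = 236 - 0.5Q.
Without the quota, 236 - 0.5Q = 146 + 3.5Q gives Q* = 22.5.
At Q = 3 the demand price is 236 - 0.5(3) = 234.5 and the supply price is 146 + 3.5(3) = 156.5.
Deadweight loss is the triangle between the curves from 3 to 22.5: (1/2)(234.5 - 156.5)(22.5 - 3) = 760.5.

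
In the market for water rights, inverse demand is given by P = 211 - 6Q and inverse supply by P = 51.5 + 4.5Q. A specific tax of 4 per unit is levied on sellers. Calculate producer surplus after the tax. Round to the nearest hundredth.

Pre-tax equilibrium: 211 - 6Q = 51.5 + 4.5Q gives Q* = 15.1905, P* = 119.8571.
With the tax, sellers need 4 more per unit: 211 - 6Q = 51.5 + 4.5Q + 4, so Q_t = 14.8095. Buyers pay P_b = 122.1429; sellers receive P_s = P_b - 4 = 118.1429.
PS = (1/2)(Q_t)(P_s - 51.5) = (1/2)(14.8095)(66.6429) = 493.4745.

493.47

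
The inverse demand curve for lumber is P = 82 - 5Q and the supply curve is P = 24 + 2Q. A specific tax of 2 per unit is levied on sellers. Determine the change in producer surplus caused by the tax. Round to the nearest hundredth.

Without the tax, 82 - 5Q = 24 + 2Q so Q* = 8.2857 and P* = 40.5714.
A tax on sellers shifts supply up by 2: 82 - 5Q = 24 + 2Q + 2, so Q_t = 8. Buyers pay P_b = 42; sellers receive P_s = P_b - 2 = 40.
Producers lose the trapezoid between P_s and P* out to Q_t plus the triangle from Q_t to Q*: change in PS = 64 - 68.6531 = -4.6531.

-4.65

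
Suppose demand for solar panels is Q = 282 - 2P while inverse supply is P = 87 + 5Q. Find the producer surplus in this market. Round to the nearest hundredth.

Rewriting demand in inverse form: P = 141 - 0.5Q.
Equilibrium: 141 - 0.5Q = 87 + 5Q, so Q* = 9.8182 and P* = 136.0909.
PS is the area between P* and the supply curve from 0 to Q*: (1/2)(9.8182)(49.0909) = 240.9917.

240.99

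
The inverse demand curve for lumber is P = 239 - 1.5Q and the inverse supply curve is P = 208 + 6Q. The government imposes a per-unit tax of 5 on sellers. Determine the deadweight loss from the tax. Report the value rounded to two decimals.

1.67

Without the tax, 239 - 1.5Q = 208 + 6Q so Q* = 4.1333 and P* = 232.8.
With the tax, sellers need 5 more per unit: 239 - 1.5Q = 208 + 6Q + 5, so Q_t = 3.4667. Buyers pay P_b = 233.8; sellers receive P_s = P_b - 5 = 228.8.
Deadweight loss is the triangle between the curves from Q_t to Q*: (1/2)(4.1333 - 3.4667)(5) = 1.6667.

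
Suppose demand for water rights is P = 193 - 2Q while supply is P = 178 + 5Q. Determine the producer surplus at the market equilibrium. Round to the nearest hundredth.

11.48

Set 193 - 2Q = 178 + 5Q, which gives 15 = 7Q, so Q* = 2.1429 and P* = 193 - 2(2.1429) = 188.7143.
PS is the area between P* and the supply curve from 0 to Q*: (1/2)(2.1429)(10.7143) = 11.4796.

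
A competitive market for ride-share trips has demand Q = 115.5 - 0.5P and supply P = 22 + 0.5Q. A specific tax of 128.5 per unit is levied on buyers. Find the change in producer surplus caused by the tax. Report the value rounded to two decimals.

-1488.03

Rewriting demand in inverse form: P = 231 - 2Q.
Without the tax, 231 - 2Q = 22 + 0.5Q so Q* = 83.6 and P* = 63.8.
A tax on buyers shifts demand down by 128.5: (231 - 128.5) - 2Q = 22 + 0.5Q, so Q_t = 32.2. Buyers pay P_b = 166.6; sellers receive P_s = P_b - 128.5 = 38.1.
Producers lose the trapezoid between P_s and P* out to Q_t plus the triangle from Q_t to Q*: change in PS = 259.21 - 1747.24 = -1488.03.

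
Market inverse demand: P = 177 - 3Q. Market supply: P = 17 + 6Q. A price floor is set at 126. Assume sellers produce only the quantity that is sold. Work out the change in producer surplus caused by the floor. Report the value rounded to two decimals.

Without the control, 177 - 3Q = 17 + 6Q so Q* = 17.7778 and P* = 123.6667.
At the floor price 126, quantity demanded is (177 - 126)/3 = 17; demand is the short side, so Q = 17 trades at P = 126.
PS goes from (1/2)(17.7778)(106.6667) = 948.1481 to 986 (computed as (126 - 17)(17) - (1/2)(6)(17)^2), a change of 37.8519.

37.85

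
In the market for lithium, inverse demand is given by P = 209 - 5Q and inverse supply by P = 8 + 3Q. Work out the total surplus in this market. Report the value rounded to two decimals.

Set 209 - 5Q = 8 + 3Q, which gives 201 = 8Q, so Q* = 25.125 and P* = 209 - 5(25.125) = 83.375.
CS = (1/2)(25.125)(125.625) = 1578.1641 and PS = (1/2)(25.125)(75.375) = 946.8984, so total surplus = 2525.0625.

2525.06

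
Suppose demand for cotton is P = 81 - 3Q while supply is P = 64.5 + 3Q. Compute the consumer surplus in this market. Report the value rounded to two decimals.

11.34

Set 81 - 3Q = 64.5 + 3Q, which gives 16.5 = 6Q, so Q* = 2.75 and P* = 81 - 3(2.75) = 72.75.
CS is the area between the demand curve and P* from 0 to Q*: (1/2)(2.75)(8.25) = 11.3438.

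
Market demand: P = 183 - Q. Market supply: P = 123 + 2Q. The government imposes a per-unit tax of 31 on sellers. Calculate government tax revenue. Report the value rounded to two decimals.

299.67

Without the tax, 183 - Q = 123 + 2Q so Q* = 20 and P* = 163.
A tax on sellers shifts supply up by 31: 183 - Q = 123 + 2Q + 31, so Q_t = 9.6667. Buyers pay P_b = 173.3333; sellers receive P_s = P_b - 31 = 142.3333.
Revenue is the tax times quantity traded: 31 x 9.6667 = 299.6667.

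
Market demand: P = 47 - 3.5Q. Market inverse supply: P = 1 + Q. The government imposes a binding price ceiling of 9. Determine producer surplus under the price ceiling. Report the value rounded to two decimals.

Free-market equilibrium: 47 - 3.5Q = 1 + Q gives Q* = 10.2222, P* = 11.2222.
At the ceiling price 9, quantity supplied is (9 - 1)/1 = 8; supply is the short side, so Q = 8 trades at P = 9.
PS is the triangle above supply below 9: (1/2)(8)(9 - 1) = 32.

32.00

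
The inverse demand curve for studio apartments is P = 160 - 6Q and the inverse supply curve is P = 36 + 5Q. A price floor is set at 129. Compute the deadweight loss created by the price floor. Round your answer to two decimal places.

Free-market equilibrium: 160 - 6Q = 36 + 5Q gives Q* = 11.2727, P* = 92.3636.
At P = 129, buyers demand (160 - 129)/6 = 5.1667 while sellers would supply more, so the quantity traded is 5.1667 at price 129.
The lost-trades triangle has base Q* - 5.1667 = 6.1061 and height equal to the gap between the curves at Q = 5.1667, which is 129 - 61.8333 = 67.1667. DWL = (1/2)(6.1061)(67.1667) = 205.0619.

205.06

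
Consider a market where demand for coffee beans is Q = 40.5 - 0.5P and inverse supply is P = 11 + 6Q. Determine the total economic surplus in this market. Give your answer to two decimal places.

306.25

Rewriting demand in inverse form: P = 81 - 2Q.
Equilibrium: 81 - 2Q = 11 + 6Q, so Q* = 8.75 and P* = 63.5.
Total surplus is the full triangle between the curves from 0 to Q*: (1/2)(8.75)(81 - 11) = 306.25.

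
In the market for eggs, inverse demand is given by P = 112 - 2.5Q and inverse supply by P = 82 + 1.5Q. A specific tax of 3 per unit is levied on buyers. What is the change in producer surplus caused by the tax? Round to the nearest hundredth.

-8.02

Pre-tax equilibrium: 112 - 2.5Q = 82 + 1.5Q gives Q* = 7.5, P* = 93.25.
With the tax, buyers' net willingness to pay falls by 3: (112 - 3) - 2.5Q = 82 + 1.5Q, so Q_t = 6.75. Buyers pay P_b = 95.125; sellers receive P_s = P_b - 3 = 92.125.
Producers lose the trapezoid between P_s and P* out to Q_t plus the triangle from Q_t to Q*: change in PS = 34.1719 - 42.1875 = -8.0156.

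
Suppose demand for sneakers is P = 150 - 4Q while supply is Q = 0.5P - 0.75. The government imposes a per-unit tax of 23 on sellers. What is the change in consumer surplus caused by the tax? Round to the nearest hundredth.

Rewriting supply in inverse form: P = 1.5 + 2Q.
Pre-tax equilibrium: 150 - 4Q = 1.5 + 2Q gives Q* = 24.75, P* = 51.
A tax on sellers shifts supply up by 23: 150 - 4Q = 1.5 + 2Q + 23, so Q_t = 20.9167. Buyers pay P_b = 66.3333; sellers receive P_s = P_b - 23 = 43.3333.
Consumers lose the trapezoid between P* and P_b out to Q_t plus the triangle from Q_t to Q*: change in CS = 875.0139 - 1225.125 = -350.1111.

-350.11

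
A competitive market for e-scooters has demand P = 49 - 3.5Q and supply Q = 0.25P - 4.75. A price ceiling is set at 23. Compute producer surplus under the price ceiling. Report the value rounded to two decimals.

Rewriting supply in inverse form: P = 19 + 4Q.
Without the control, 49 - 3.5Q = 19 + 4Q so Q* = 4 and P* = 35.
At the ceiling price 23, quantity supplied is (23 - 19)/4 = 1; supply is the short side, so Q = 1 trades at P = 23.
PS is the triangle above supply below 23: (1/2)(1)(23 - 19) = 2.

2.00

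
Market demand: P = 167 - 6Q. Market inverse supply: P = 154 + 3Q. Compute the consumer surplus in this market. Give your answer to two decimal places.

Setting demand equal to supply, 13 = 9Q, so Q* = 1.4444 and P* = 158.3333.
CS is the area between the demand curve and P* from 0 to Q*: (1/2)(1.4444)(8.6667) = 6.2593.

6.26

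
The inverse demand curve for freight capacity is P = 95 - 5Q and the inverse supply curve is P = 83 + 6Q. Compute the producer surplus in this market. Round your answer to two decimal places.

3.57

Set 95 - 5Q = 83 + 6Q, which gives 12 = 11Q, so Q* = 1.0909 and P* = 95 - 5(1.0909) = 89.5455.
The supply curve's price intercept is 83, so PS = (1/2)(Q*)(P* - 83) = (1/2)(1.0909)(6.5455) = 3.5702.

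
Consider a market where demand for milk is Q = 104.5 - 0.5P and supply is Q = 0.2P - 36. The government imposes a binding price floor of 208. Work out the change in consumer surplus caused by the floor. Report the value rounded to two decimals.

-16.91

Rewriting demand in inverse form: P = 209 - 2Q.
Rewriting supply in inverse form: P = 180 + 5Q.
Free-market equilibrium: 209 - 2Q = 180 + 5Q gives Q* = 4.1429, P* = 200.7143.
At the floor price 208, quantity demanded is (209 - 208)/2 = 0.5; demand is the short side, so Q = 0.5 trades at P = 208.
CS goes from (1/2)(4.1429)(8.2857) = 17.1633 to 0.25 (computed as (209 - 208)(0.5) - (1/2)(2)(0.5)^2), a change of -16.9133.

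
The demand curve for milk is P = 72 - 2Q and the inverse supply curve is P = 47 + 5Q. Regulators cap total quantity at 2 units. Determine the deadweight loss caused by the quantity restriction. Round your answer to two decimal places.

Unrestricted equilibrium: Q* = (72 - 47)/(2 + 5) = 3.5714.
At Q = 2 the demand price is 72 - 2(2) = 68 and the supply price is 47 + 5(2) = 57.
Deadweight loss is the triangle between the curves from 2 to 3.5714: (1/2)(68 - 57)(3.5714 - 2) = 8.6429.

8.64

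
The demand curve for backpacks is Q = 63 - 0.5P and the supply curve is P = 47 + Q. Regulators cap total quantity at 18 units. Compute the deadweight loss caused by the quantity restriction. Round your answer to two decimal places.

104.17

Rewriting demand in inverse form: P = 126 - 2Q.
Without the quota, 126 - 2Q = 47 + Q gives Q* = 26.3333.
At Q = 18 the demand price is 126 - 2(18) = 90 and the supply price is 47 + (18) = 65.
DWL = (1/2)(gap between curves at 18) x (Q* - 18) = (1/2)(25)(8.3333) = 104.1667.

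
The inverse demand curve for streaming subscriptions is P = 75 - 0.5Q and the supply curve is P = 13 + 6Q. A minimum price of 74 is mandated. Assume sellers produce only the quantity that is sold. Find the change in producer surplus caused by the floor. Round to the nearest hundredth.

Without the control, 75 - 0.5Q = 13 + 6Q so Q* = 9.5385 and P* = 70.2308.
At P = 74, buyers demand (75 - 74)/0.5 = 2 while sellers would supply more, so the quantity traded is 2 at price 74.
PS goes from (1/2)(9.5385)(57.2308) = 272.9467 to 110 (computed as (74 - 13)(2) - (1/2)(6)(2)^2), a change of -162.9467.

-162.95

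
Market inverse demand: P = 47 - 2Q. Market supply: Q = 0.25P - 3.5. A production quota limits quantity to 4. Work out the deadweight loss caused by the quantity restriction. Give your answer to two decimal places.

Rewriting supply in inverse form: P = 14 + 4Q.
Unrestricted equilibrium: Q* = (47 - 14)/(2 + 4) = 5.5.
At Q = 4 the demand price is 47 - 2(4) = 39 and the supply price is 14 + 4(4) = 30.
DWL = (1/2)(gap between curves at 4) x (Q* - 4) = (1/2)(9)(1.5) = 6.75.

6.75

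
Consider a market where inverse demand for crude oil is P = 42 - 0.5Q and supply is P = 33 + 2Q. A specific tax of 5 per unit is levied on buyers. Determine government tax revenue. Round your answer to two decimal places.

8.00

Without the tax, 42 - 0.5Q = 33 + 2Q so Q* = 3.6 and P* = 40.2.
A tax on buyers shifts demand down by 5: (42 - 5) - 0.5Q = 33 + 2Q, so Q_t = 1.6. Buyers pay P_b = 41.2; sellers receive P_s = P_b - 5 = 36.2.
Tax revenue = t x Q_t = 5 x 1.6 = 8.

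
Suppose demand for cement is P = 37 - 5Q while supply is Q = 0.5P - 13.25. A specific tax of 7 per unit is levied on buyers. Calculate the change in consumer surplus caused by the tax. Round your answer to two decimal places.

Rewriting supply in inverse form: P = 26.5 + 2Q.
Pre-tax equilibrium: 37 - 5Q = 26.5 + 2Q gives Q* = 1.5, P* = 29.5.
A tax on buyers shifts demand down by 7: (37 - 7) - 5Q = 26.5 + 2Q, so Q_t = 0.5. Buyers pay P_b = 34.5; sellers receive P_s = P_b - 7 = 27.5.
CS falls from (1/2)(1.5)(7.5) = 5.625 to (1/2)(0.5)(2.5) = 0.625, a change of -5.

-5.00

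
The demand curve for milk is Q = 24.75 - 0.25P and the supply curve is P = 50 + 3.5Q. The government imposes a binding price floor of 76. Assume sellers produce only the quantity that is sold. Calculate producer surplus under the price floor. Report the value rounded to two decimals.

91.64

Rewriting demand in inverse form: P = 99 - 4Q.
Free-market equilibrium: 99 - 4Q = 50 + 3.5Q gives Q* = 6.5333, P* = 72.8667.
At the floor price 76, quantity demanded is (99 - 76)/4 = 5.75; demand is the short side, so Q = 5.75 trades at P = 76.
The supply price at Q = 5.75 is 70.125. PS is the trapezoid between 76 and supply over [0, 5.75]: (1/2)[(76 - 50) + (76 - 70.125)](5.75) = 91.6406.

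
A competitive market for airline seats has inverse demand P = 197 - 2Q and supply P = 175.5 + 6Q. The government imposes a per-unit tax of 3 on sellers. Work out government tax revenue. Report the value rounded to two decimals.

6.94

Pre-tax equilibrium: 197 - 2Q = 175.5 + 6Q gives Q* = 2.6875, P* = 191.625.
A tax on sellers shifts supply up by 3: 197 - 2Q = 175.5 + 6Q + 3, so Q_t = 2.3125. Buyers pay P_b = 192.375; sellers receive P_s = P_b - 3 = 189.375.
Revenue is the tax times quantity traded: 3 x 2.3125 = 6.9375.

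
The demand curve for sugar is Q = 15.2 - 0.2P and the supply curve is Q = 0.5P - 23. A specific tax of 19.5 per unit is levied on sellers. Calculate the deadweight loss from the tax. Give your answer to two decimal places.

Rewriting demand in inverse form: P = 76 - 5Q.
Rewriting supply in inverse form: P = 46 + 2Q.
Pre-tax equilibrium: 76 - 5Q = 46 + 2Q gives Q* = 4.2857, P* = 54.5714.
A tax on sellers shifts supply up by 19.5: 76 - 5Q = 46 + 2Q + 19.5, so Q_t = 1.5. Buyers pay P_b = 68.5; sellers receive P_s = P_b - 19.5 = 49.
The welfare triangle lost has base Q* - Q_t = 2.7857 and height t = 19.5, so DWL = (1/2)(2.7857)(19.5) = 27.1607.

27.16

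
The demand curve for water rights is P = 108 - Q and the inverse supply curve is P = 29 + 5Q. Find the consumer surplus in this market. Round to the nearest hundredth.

Setting demand equal to supply, 79 = 6Q, so Q* = 13.1667 and P* = 94.8333.
The demand choke price is 108, so CS = (1/2)(Q*)(108 - P*) = (1/2)(13.1667)(13.1667) = 86.6806.

86.68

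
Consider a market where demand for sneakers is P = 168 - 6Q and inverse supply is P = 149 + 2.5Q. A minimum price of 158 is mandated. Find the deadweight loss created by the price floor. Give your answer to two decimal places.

Free-market equilibrium: 168 - 6Q = 149 + 2.5Q gives Q* = 2.2353, P* = 154.5882.
At P = 158, buyers demand (168 - 158)/6 = 1.6667 while sellers would supply more, so the quantity traded is 1.6667 at price 158.
The lost-trades triangle has base Q* - 1.6667 = 0.5686 and height equal to the gap between the curves at Q = 1.6667, which is 158 - 153.1667 = 4.8333. DWL = (1/2)(0.5686)(4.8333) = 1.3742.

1.37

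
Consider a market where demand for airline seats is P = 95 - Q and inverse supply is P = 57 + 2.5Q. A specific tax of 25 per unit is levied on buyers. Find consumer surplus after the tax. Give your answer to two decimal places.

6.90

Without the tax, 95 - Q = 57 + 2.5Q so Q* = 10.8571 and P* = 84.1429.
A tax on buyers shifts demand down by 25: (95 - 25) - Q = 57 + 2.5Q, so Q_t = 3.7143. Buyers pay P_b = 91.2857; sellers receive P_s = P_b - 25 = 66.2857.
Consumer surplus is the triangle under demand above P_b: (1/2)(3.7143)(95 - 91.2857) = 6.898.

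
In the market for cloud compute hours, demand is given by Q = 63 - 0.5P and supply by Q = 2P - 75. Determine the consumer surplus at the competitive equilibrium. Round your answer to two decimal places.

1253.16

Rewriting demand in inverse form: P = 126 - 2Q.
Rewriting supply in inverse form: P = 37.5 + 0.5Q.
Equilibrium: 126 - 2Q = 37.5 + 0.5Q, so Q* = 35.4 and P* = 55.2.
CS is the area between the demand curve and P* from 0 to Q*: (1/2)(35.4)(70.8) = 1253.16.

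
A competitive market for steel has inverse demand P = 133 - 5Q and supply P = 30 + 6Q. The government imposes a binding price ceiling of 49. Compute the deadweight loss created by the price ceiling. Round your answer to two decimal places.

211.21

Without the control, 133 - 5Q = 30 + 6Q so Q* = 9.3636 and P* = 86.1818.
At P = 49, sellers supply (49 - 30)/6 = 3.1667 while buyers want more, so the quantity traded is 3.1667 at price 49.
The lost-trades triangle has base Q* - 3.1667 = 6.197 and height equal to the gap between the curves at Q = 3.1667, which is 117.1667 - 49 = 68.1667. DWL = (1/2)(6.197)(68.1667) = 211.2134.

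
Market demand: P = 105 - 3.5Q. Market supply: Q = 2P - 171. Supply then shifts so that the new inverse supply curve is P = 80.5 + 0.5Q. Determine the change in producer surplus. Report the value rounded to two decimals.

Rewriting supply in inverse form: P = 85.5 + 0.5Q.
Initial equilibrium: Q_0 = 4.875, P_0 = 87.9375; CS_0 = (1/2)(4.875)(17.0625) = 41.5898, PS_0 = (1/2)(4.875)(2.4375) = 5.9414.
New equilibrium: 105 - 3.5Q = 80.5 + 0.5Q gives Q_1 = 6.125, P_1 = 83.5625; CS_1 = 65.6523, PS_1 = 9.3789.
Change in producer surplus = 9.3789 - 5.9414 = 3.4375.

3.44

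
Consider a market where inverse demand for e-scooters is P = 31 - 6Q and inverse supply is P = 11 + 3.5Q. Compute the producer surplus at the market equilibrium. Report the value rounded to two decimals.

Setting demand equal to supply, 20 = 9.5Q, so Q* = 2.1053 and P* = 18.3684.
Producer surplus is the triangle above supply below P*: (1/2)(2.1053)(18.3684 - 11) = (1/2)(2.1053)(7.3684) = 7.7562.

7.76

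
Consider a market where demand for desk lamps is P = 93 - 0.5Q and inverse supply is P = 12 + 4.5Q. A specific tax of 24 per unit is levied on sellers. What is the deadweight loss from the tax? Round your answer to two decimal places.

57.60

Pre-tax equilibrium: 93 - 0.5Q = 12 + 4.5Q gives Q* = 16.2, P* = 84.9.
With the tax, sellers need 24 more per unit: 93 - 0.5Q = 12 + 4.5Q + 24, so Q_t = 11.4. Buyers pay P_b = 87.3; sellers receive P_s = P_b - 24 = 63.3.
The welfare triangle lost has base Q* - Q_t = 4.8 and height t = 24, so DWL = (1/2)(4.8)(24) = 57.6.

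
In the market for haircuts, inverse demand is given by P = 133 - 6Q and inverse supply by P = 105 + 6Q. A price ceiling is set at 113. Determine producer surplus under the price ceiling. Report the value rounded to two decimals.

5.33

Free-market equilibrium: 133 - 6Q = 105 + 6Q gives Q* = 2.3333, P* = 119.
At the ceiling price 113, quantity supplied is (113 - 105)/6 = 1.3333; supply is the short side, so Q = 1.3333 trades at P = 113.
PS is the triangle above supply below 113: (1/2)(1.3333)(113 - 105) = 5.3333.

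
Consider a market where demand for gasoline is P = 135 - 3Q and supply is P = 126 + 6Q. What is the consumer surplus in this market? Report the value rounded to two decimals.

1.50

Setting demand equal to supply, 9 = 9Q, so Q* = 1 and P* = 132.
The demand choke price is 135, so CS = (1/2)(Q*)(135 - P*) = (1/2)(1)(3) = 1.5.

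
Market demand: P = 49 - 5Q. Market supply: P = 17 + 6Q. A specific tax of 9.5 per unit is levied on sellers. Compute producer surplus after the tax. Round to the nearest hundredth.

Pre-tax equilibrium: 49 - 5Q = 17 + 6Q gives Q* = 2.9091, P* = 34.4545.
With the tax, sellers need 9.5 more per unit: 49 - 5Q = 17 + 6Q + 9.5, so Q_t = 2.0455. Buyers pay P_b = 38.7727; sellers receive P_s = P_b - 9.5 = 29.2727.
Producer surplus is the triangle above supply below P_s: (1/2)(2.0455)(29.2727 - 17) = 12.5517.

12.55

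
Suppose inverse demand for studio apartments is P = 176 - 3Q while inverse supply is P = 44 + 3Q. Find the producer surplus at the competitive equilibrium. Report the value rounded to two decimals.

726.00

Setting demand equal to supply, 132 = 6Q, so Q* = 22 and P* = 110.
The supply curve's price intercept is 44, so PS = (1/2)(Q*)(P* - 44) = (1/2)(22)(66) = 726.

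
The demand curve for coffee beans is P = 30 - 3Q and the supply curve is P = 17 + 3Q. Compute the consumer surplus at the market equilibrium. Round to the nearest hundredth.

Set 30 - 3Q = 17 + 3Q, which gives 13 = 6Q, so Q* = 2.1667 and P* = 30 - 3(2.1667) = 23.5.
CS is the area between the demand curve and P* from 0 to Q*: (1/2)(2.1667)(6.5) = 7.0417.

7.04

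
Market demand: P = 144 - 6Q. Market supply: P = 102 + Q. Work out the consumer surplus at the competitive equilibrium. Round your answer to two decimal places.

Equilibrium: 144 - 6Q = 102 + Q, so Q* = 6 and P* = 108.
The demand choke price is 144, so CS = (1/2)(Q*)(144 - P*) = (1/2)(6)(36) = 108.

108.00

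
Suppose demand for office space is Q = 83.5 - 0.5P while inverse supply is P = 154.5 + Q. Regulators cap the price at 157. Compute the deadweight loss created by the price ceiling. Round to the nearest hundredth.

4.17

Rewriting demand in inverse form: P = 167 - 2Q.
Without the control, 167 - 2Q = 154.5 + Q so Q* = 4.1667 and P* = 158.6667.
At P = 157, sellers supply (157 - 154.5)/1 = 2.5 while buyers want more, so the quantity traded is 2.5 at price 157.
The lost-trades triangle has base Q* - 2.5 = 1.6667 and height equal to the gap between the curves at Q = 2.5, which is 162 - 157 = 5. DWL = (1/2)(1.6667)(5) = 4.1667.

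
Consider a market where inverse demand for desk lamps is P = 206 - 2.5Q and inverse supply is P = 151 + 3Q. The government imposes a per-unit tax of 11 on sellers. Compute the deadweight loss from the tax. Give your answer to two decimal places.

11.00

Without the tax, 206 - 2.5Q = 151 + 3Q so Q* = 10 and P* = 181.
A tax on sellers shifts supply up by 11: 206 - 2.5Q = 151 + 3Q + 11, so Q_t = 8. Buyers pay P_b = 186; sellers receive P_s = P_b - 11 = 175.
Deadweight loss is the triangle between the curves from Q_t to Q*: (1/2)(10 - 8)(11) = 11.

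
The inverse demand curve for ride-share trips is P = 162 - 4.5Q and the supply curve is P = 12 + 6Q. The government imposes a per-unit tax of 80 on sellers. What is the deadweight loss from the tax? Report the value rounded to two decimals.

Without the tax, 162 - 4.5Q = 12 + 6Q so Q* = 14.2857 and P* = 97.7143.
With the tax, sellers need 80 more per unit: 162 - 4.5Q = 12 + 6Q + 80, so Q_t = 6.6667. Buyers pay P_b = 132; sellers receive P_s = P_b - 80 = 52.
The welfare triangle lost has base Q* - Q_t = 7.619 and height t = 80, so DWL = (1/2)(7.619)(80) = 304.7619.

304.76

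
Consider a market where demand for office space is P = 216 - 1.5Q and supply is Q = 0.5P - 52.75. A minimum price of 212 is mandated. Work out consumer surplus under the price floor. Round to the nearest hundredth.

Rewriting supply in inverse form: P = 105.5 + 2Q.
Without the control, 216 - 1.5Q = 105.5 + 2Q so Q* = 31.5714 and P* = 168.6429.
At P = 212, buyers demand (216 - 212)/1.5 = 2.6667 while sellers would supply more, so the quantity traded is 2.6667 at price 212.
CS is the triangle under demand above 212: (1/2)(2.6667)(216 - 212) = 5.3333.

5.33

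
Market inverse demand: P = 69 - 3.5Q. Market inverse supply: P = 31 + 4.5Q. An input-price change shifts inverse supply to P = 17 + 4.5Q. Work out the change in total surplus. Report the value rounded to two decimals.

Initial equilibrium: Q_0 = 4.75, P_0 = 52.375; CS_0 = (1/2)(4.75)(16.625) = 39.4844, PS_0 = (1/2)(4.75)(21.375) = 50.7656.
New equilibrium: 69 - 3.5Q = 17 + 4.5Q gives Q_1 = 6.5, P_1 = 46.25; CS_1 = 73.9375, PS_1 = 95.0625.
Change in total surplus = (73.9375 + 95.0625) - (39.4844 + 50.7656) = 78.75.

78.75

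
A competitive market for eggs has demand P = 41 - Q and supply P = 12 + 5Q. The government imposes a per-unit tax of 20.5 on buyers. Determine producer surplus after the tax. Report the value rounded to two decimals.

Without the tax, 41 - Q = 12 + 5Q so Q* = 4.8333 and P* = 36.1667.
With the tax, buyers' net willingness to pay falls by 20.5: (41 - 20.5) - Q = 12 + 5Q, so Q_t = 1.4167. Buyers pay P_b = 39.5833; sellers receive P_s = P_b - 20.5 = 19.0833.
PS = (1/2)(Q_t)(P_s - 12) = (1/2)(1.4167)(7.0833) = 5.0174.

5.02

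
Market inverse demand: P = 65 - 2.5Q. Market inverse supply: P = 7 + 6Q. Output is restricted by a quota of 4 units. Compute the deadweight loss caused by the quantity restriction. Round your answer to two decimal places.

Unrestricted equilibrium: Q* = (65 - 7)/(2.5 + 6) = 6.8235.
At Q = 4 the demand price is 65 - 2.5(4) = 55 and the supply price is 7 + 6(4) = 31.
DWL = (1/2)(gap between curves at 4) x (Q* - 4) = (1/2)(24)(2.8235) = 33.8824.

33.88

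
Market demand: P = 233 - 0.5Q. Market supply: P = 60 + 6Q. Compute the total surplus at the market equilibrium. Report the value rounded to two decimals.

2302.23

Set 233 - 0.5Q = 60 + 6Q, which gives 173 = 6.5Q, so Q* = 26.6154 and P* = 233 - 0.5(26.6154) = 219.6923.
Total surplus is the full triangle between the curves from 0 to Q*: (1/2)(26.6154)(233 - 60) = 2302.2308.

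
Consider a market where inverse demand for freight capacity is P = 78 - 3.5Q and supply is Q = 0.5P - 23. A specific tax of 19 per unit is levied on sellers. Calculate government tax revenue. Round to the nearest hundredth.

Rewriting supply in inverse form: P = 46 + 2Q.
Pre-tax equilibrium: 78 - 3.5Q = 46 + 2Q gives Q* = 5.8182, P* = 57.6364.
A tax on sellers shifts supply up by 19: 78 - 3.5Q = 46 + 2Q + 19, so Q_t = 2.3636. Buyers pay P_b = 69.7273; sellers receive P_s = P_b - 19 = 50.7273.
Revenue is the tax times quantity traded: 19 x 2.3636 = 44.9091.

44.91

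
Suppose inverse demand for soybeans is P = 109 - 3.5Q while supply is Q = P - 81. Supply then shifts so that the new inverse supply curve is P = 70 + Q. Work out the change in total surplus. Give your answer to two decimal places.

81.89

Rewriting supply in inverse form: P = 81 + Q.
Initial equilibrium: Q_0 = 6.2222, P_0 = 87.2222; CS_0 = (1/2)(6.2222)(21.7778) = 67.7531, PS_0 = (1/2)(6.2222)(6.2222) = 19.358.
New equilibrium: 109 - 3.5Q = 70 + Q gives Q_1 = 8.6667, P_1 = 78.6667; CS_1 = 131.4444, PS_1 = 37.5556.
Change in total surplus = (131.4444 + 37.5556) - (67.7531 + 19.358) = 81.8889.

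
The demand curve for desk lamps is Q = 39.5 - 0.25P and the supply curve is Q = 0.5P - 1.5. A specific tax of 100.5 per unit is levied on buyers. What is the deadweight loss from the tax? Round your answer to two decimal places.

Rewriting demand in inverse form: P = 158 - 4Q.
Rewriting supply in inverse form: P = 3 + 2Q.
Pre-tax equilibrium: 158 - 4Q = 3 + 2Q gives Q* = 25.8333, P* = 54.6667.
With the tax, buyers' net willingness to pay falls by 100.5: (158 - 100.5) - 4Q = 3 + 2Q, so Q_t = 9.0833. Buyers pay P_b = 121.6667; sellers receive P_s = P_b - 100.5 = 21.1667.
Deadweight loss is the triangle between the curves from Q_t to Q*: (1/2)(25.8333 - 9.0833)(100.5) = 841.6875.

841.69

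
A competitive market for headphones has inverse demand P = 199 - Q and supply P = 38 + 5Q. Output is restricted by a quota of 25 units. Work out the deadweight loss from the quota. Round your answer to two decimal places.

Without the quota, 199 - Q = 38 + 5Q gives Q* = 26.8333.
At Q = 25 the demand price is 199 - (25) = 174 and the supply price is 38 + 5(25) = 163.
DWL = (1/2)(gap between curves at 25) x (Q* - 25) = (1/2)(11)(1.8333) = 10.0833.

10.08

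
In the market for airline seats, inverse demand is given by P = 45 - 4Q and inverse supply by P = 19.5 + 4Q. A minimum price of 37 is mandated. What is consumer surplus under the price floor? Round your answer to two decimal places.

8.00

Free-market equilibrium: 45 - 4Q = 19.5 + 4Q gives Q* = 3.1875, P* = 32.25.
At the floor price 37, quantity demanded is (45 - 37)/4 = 2; demand is the short side, so Q = 2 trades at P = 37.
CS is the triangle under demand above 37: (1/2)(2)(45 - 37) = 8.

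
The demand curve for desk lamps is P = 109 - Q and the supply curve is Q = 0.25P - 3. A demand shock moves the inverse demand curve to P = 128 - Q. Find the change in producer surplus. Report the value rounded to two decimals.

Rewriting supply in inverse form: P = 12 + 4Q.
Initial equilibrium: Q_0 = 19.4, P_0 = 89.6; CS_0 = (1/2)(19.4)(19.4) = 188.18, PS_0 = (1/2)(19.4)(77.6) = 752.72.
New equilibrium: 128 - Q = 12 + 4Q gives Q_1 = 23.2, P_1 = 104.8; CS_1 = 269.12, PS_1 = 1076.48.
Change in producer surplus = 1076.48 - 752.72 = 323.76.

323.76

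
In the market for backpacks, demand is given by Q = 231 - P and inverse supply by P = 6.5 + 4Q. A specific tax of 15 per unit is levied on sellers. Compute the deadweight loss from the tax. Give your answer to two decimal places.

22.50

Rewriting demand in inverse form: P = 231 - Q.
Without the tax, 231 - Q = 6.5 + 4Q so Q* = 44.9 and P* = 186.1.
With the tax, sellers need 15 more per unit: 231 - Q = 6.5 + 4Q + 15, so Q_t = 41.9. Buyers pay P_b = 189.1; sellers receive P_s = P_b - 15 = 174.1.
The welfare triangle lost has base Q* - Q_t = 3 and height t = 15, so DWL = (1/2)(3)(15) = 22.5.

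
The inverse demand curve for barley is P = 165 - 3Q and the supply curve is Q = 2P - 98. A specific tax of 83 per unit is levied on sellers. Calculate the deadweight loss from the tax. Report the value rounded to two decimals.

Rewriting supply in inverse form: P = 49 + 0.5Q.
Without the tax, 165 - 3Q = 49 + 0.5Q so Q* = 33.1429 and P* = 65.5714.
A tax on sellers shifts supply up by 83: 165 - 3Q = 49 + 0.5Q + 83, so Q_t = 9.4286. Buyers pay P_b = 136.7143; sellers receive P_s = P_b - 83 = 53.7143.
The welfare triangle lost has base Q* - Q_t = 23.7143 and height t = 83, so DWL = (1/2)(23.7143)(83) = 984.1429.

984.14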